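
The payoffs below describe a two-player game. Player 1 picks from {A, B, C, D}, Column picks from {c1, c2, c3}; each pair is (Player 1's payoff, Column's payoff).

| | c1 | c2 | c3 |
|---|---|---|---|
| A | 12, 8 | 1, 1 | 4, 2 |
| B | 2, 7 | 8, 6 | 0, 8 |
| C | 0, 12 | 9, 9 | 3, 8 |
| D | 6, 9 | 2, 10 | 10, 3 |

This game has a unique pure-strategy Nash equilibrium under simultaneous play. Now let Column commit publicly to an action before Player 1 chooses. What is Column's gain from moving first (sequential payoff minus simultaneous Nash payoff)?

Player 1 best-responds to each possible Column move:
- c1: BR = A, leader payoff 8.
- c2: BR = C, leader payoff 9.
- c3: BR = D, leader payoff 3.
Column's induced payoffs are 8, 9, 3, so Column commits to c2. Subgame-perfect outcome: (C, c2) with payoffs (9, 9).
Now find the simultaneous Nash equilibrium.
Player 1's best replies: c1→A; c2→C; c3→D.
Column's best replies: A→c1; B→c3; C→c1; D→c2.
Only (A, c1) has each player best-responding; Nash payoffs (12, 8).
Column's commitment gain: 9 − 8 = 1.

1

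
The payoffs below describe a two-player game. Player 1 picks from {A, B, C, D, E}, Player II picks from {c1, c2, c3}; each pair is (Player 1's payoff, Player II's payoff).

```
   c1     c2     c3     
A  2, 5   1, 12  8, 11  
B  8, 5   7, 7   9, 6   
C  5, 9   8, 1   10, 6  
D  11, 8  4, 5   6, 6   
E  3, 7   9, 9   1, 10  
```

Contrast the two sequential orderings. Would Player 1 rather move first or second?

If Player 1 leads: Player II's best replies are A→c2, B→c2, C→c1, D→c1, E→c3; Player 1's induced payoffs 1, 7, 5, 11, 1; outcome (D, c1), payoffs (11, 8).
If Player II leads: Player 1's best replies are c1→D, c2→E, c3→C; Player II's induced payoffs 8, 9, 6; outcome (E, c2), payoffs (9, 9).
Player 1 gets 11 moving first and 9 moving second, so Player 1 prefers to move first.

first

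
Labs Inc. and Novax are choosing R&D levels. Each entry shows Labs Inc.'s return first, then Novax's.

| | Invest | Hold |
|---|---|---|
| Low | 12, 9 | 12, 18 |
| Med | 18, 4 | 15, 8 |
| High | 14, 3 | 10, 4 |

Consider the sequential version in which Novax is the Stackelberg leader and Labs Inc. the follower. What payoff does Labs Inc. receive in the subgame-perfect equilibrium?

Backward induction with Novax moving first.
- Invest → Labs Inc. plays Med (best of 12, 18, 14); Novax gets 4.
- Hold → Labs Inc. plays Med (best of 12, 15, 10); Novax gets 8.
Maximizing over 4, 8, Novax chooses Hold. Subgame-perfect outcome: (Med, Hold) with payoffs (15, 8).

15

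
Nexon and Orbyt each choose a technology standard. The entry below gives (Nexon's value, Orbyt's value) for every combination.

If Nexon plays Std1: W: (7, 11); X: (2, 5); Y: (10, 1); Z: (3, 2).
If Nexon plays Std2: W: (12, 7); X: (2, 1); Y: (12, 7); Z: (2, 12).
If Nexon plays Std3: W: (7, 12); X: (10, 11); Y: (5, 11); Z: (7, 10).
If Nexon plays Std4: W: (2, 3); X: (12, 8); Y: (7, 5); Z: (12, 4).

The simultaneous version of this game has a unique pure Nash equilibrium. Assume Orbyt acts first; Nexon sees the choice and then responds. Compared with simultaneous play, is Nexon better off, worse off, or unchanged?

Backward induction with Orbyt moving first.
- W: Nexon compares 7, 12, 7, 2 and picks Std2; Orbyt would get 7.
- X: Nexon compares 2, 2, 10, 12 and picks Std4; Orbyt would get 8.
- Y: Nexon compares 10, 12, 5, 7 and picks Std2; Orbyt would get 7.
- Z: Nexon compares 3, 2, 7, 12 and picks Std4; Orbyt would get 4.
Maximizing over 7, 8, 7, 4, Orbyt chooses X. Subgame-perfect outcome: (Std4, X) with payoffs (12, 8).
For the simultaneous game, intersect best replies.
Nexon's best replies: W→Std2; X→Std4; Y→Std2; Z→Std4.
Orbyt's best replies: Std1→W; Std2→Z; Std3→W; Std4→X.
The unique mutual best reply is (Std4, X), giving (12, 8).
Nexon earns 12 sequentially versus 12 at the Nash outcome: unchanged.

unchanged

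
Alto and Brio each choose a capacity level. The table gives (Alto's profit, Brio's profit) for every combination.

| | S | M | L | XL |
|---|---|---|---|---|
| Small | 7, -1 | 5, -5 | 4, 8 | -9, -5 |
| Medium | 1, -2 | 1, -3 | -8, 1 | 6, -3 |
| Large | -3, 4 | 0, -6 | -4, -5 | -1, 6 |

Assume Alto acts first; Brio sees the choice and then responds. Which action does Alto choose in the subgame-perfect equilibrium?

Small

Work backward from Brio's decision.
- Small: Brio compares -1, -5, 8, -5 and picks L; Alto would get 4.
- Medium: Brio compares -2, -3, 1, -3 and picks L; Alto would get -8.
- Large: Brio compares 4, -6, -5, 6 and picks XL; Alto would get -1.
Alto's induced payoffs are 4, -8, -1, so Alto commits to Small. Subgame-perfect outcome: (Small, L) with payoffs (4, 8).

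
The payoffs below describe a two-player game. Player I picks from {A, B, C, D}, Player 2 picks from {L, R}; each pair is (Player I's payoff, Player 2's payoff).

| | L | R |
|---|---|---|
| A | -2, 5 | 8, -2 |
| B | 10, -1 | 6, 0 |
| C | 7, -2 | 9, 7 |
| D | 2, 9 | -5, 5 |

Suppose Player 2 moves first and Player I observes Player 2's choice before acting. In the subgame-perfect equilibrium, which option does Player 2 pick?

R

Solve by backward induction (Player 2 leads).
- L → Player I plays B (best of -2, 10, 7, 2); Player 2 gets -1.
- R → Player I plays C (best of 8, 6, 9, -5); Player 2 gets 7.
Among -1, 7, the best is 7 at R. Subgame-perfect outcome: (C, R) with payoffs (9, 7).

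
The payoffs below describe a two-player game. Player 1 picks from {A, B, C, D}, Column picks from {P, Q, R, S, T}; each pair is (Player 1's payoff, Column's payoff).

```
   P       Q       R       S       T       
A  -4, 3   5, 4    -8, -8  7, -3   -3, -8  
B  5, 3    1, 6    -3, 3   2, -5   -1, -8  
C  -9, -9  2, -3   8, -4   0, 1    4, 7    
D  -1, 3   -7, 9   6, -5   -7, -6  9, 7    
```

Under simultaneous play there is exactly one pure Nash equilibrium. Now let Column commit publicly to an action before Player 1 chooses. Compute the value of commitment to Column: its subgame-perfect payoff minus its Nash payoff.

3

Player 1 best-responds to each possible Column move:
- P: Player 1 compares -4, 5, -9, -1 and picks B; Column would get 3.
- Q: Player 1 compares 5, 1, 2, -7 and picks A; Column would get 4.
- R: Player 1 compares -8, -3, 8, 6 and picks C; Column would get -4.
- S: Player 1 compares 7, 2, 0, -7 and picks A; Column would get -3.
- T: Player 1 compares -3, -1, 4, 9 and picks D; Column would get 7.
Among 3, 4, -4, -3, 7, the best is 7 at T. Subgame-perfect outcome: (D, T) with payoffs (9, 7).
Under simultaneous play:
Player 1's best replies: P→B; Q→A; R→C; S→A; T→D.
Column's best replies: A→Q; B→Q; C→T; D→Q.
Only (A, Q) has each player best-responding; Nash payoffs (5, 4).
Column's commitment gain: 7 − 4 = 3.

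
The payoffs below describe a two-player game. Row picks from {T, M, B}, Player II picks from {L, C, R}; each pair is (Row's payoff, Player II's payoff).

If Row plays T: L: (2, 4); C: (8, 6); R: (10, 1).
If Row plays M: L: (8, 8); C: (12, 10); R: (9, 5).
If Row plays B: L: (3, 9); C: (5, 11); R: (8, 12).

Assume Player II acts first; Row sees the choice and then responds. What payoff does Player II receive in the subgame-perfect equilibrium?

10

Backward induction with Player II moving first.
- L → Row plays M (best of 2, 8, 3); Player II gets 8.
- C → Row plays M (best of 8, 12, 5); Player II gets 10.
- R → Row plays T (best of 10, 9, 8); Player II gets 1.
Among 8, 10, 1, the best is 10 at C. Subgame-perfect outcome: (M, C) with payoffs (12, 10).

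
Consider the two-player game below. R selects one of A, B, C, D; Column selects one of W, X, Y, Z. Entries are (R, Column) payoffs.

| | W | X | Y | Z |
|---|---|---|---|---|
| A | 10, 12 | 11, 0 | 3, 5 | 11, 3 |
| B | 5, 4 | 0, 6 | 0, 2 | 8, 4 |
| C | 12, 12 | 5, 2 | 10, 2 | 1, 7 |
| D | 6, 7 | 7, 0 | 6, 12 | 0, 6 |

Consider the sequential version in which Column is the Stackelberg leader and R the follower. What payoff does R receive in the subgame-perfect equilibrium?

12

Solve by backward induction (Column leads).
- W → R plays C (best of 10, 5, 12, 6); Column gets 12.
- X → R plays A (best of 11, 0, 5, 7); Column gets 0.
- Y → R plays C (best of 3, 0, 10, 6); Column gets 2.
- Z → R plays A (best of 11, 8, 1, 0); Column gets 3.
Among 12, 0, 2, 3, the best is 12 at W. Subgame-perfect outcome: (C, W) with payoffs (12, 12).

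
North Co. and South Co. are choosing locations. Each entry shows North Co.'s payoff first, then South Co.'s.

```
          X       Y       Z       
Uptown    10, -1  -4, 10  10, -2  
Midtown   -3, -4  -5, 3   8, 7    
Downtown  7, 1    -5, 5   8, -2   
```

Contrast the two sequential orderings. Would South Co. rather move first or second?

If North Co. leads: South Co.'s best replies are Uptown→Y, Midtown→Z, Downtown→Y; North Co.'s induced payoffs -4, 8, -5; outcome (Midtown, Z), payoffs (8, 7).
If South Co. leads: North Co.'s best replies are X→Uptown, Y→Uptown, Z→Uptown; South Co.'s induced payoffs -1, 10, -2; outcome (Uptown, Y), payoffs (-4, 10).
South Co. gets 10 moving first and 7 moving second, so South Co. prefers to move first.

first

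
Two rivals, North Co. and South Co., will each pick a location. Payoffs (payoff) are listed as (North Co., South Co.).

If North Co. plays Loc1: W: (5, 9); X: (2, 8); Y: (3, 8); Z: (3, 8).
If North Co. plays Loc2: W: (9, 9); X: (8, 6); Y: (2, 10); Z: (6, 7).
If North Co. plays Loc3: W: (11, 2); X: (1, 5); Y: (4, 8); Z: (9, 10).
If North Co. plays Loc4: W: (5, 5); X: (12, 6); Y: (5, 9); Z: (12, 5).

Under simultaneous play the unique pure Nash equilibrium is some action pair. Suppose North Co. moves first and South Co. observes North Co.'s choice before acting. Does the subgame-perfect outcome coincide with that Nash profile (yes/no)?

Solve by backward induction (North Co. leads).
- Loc1: South Co. compares 9, 8, 8, 8 and picks W; North Co. would get 5.
- Loc2: South Co. compares 9, 6, 10, 7 and picks Y; North Co. would get 2.
- Loc3: South Co. compares 2, 5, 8, 10 and picks Z; North Co. would get 9.
- Loc4: South Co. compares 5, 6, 9, 5 and picks Y; North Co. would get 5.
North Co.'s induced payoffs are 5, 2, 9, 5, so North Co. commits to Loc3. Subgame-perfect outcome: (Loc3, Z) with payoffs (9, 10).
For the simultaneous game, intersect best replies.
North Co.'s best replies: W→Loc3; X→Loc4; Y→Loc4; Z→Loc4.
South Co.'s best replies: Loc1→W; Loc2→Y; Loc3→Z; Loc4→Y.
The unique mutual best reply is (Loc4, Y), giving (5, 9).
Sequential outcome (Loc3, Z) differs from the Nash profile (Loc4, Y).

no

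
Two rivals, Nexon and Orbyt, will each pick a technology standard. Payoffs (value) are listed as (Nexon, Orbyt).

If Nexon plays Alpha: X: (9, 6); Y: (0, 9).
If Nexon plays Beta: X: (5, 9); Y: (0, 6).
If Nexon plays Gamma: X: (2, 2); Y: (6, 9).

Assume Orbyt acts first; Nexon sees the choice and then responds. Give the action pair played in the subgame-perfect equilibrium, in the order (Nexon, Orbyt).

(Gamma, Y)

Backward induction with Orbyt moving first.
- X: Nexon compares 9, 5, 2 and picks Alpha; Orbyt would get 6.
- Y: Nexon compares 0, 0, 6 and picks Gamma; Orbyt would get 9.
Maximizing over 6, 9, Orbyt chooses Y. Subgame-perfect outcome: (Gamma, Y) with payoffs (6, 9).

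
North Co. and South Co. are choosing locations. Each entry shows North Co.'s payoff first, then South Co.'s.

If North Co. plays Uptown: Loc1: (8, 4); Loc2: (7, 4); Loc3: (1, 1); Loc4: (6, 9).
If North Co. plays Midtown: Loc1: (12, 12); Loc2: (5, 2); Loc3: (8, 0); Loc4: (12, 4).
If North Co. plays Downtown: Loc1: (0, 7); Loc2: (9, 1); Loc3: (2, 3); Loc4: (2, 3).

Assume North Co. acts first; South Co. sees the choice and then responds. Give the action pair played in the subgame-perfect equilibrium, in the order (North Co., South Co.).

Work backward from South Co.'s decision.
- Uptown: South Co. compares 4, 4, 1, 9 and picks Loc4; North Co. would get 6.
- Midtown: South Co. compares 12, 2, 0, 4 and picks Loc1; North Co. would get 12.
- Downtown: South Co. compares 7, 1, 3, 3 and picks Loc1; North Co. would get 0.
Maximizing over 6, 12, 0, North Co. chooses Midtown. Subgame-perfect outcome: (Midtown, Loc1) with payoffs (12, 12).

(Midtown, Loc1)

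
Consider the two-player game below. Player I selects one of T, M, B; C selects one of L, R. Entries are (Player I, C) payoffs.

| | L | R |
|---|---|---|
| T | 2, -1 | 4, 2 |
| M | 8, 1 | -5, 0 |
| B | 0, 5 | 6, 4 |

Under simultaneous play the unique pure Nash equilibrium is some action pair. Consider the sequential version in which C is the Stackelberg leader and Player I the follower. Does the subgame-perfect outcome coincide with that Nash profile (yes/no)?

no

Player I best-responds to each possible C move:
- L: BR = M, leader payoff 1.
- R: BR = B, leader payoff 4.
Among 1, 4, the best is 4 at R. Subgame-perfect outcome: (B, R) with payoffs (6, 4).
For the simultaneous game, intersect best replies.
Player I's best replies: L→M; R→B.
C's best replies: T→R; M→L; B→L.
The unique mutual best reply is (M, L), giving (8, 1).
Sequential outcome (B, R) differs from the Nash profile (M, L).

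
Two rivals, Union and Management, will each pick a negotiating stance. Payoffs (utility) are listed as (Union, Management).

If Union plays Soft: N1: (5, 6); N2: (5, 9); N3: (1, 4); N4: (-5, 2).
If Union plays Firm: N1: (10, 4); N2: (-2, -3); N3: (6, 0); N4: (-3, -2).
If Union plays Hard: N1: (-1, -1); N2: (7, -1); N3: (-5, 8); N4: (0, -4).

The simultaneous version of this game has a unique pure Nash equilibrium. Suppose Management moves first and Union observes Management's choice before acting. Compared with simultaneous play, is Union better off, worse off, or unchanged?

Union best-responds to each possible Management move:
- N1: BR = Firm, leader payoff 4.
- N2: BR = Hard, leader payoff -1.
- N3: BR = Firm, leader payoff 0.
- N4: BR = Hard, leader payoff -4.
Maximizing over 4, -1, 0, -4, Management chooses N1. Subgame-perfect outcome: (Firm, N1) with payoffs (10, 4).
Under simultaneous play:
Union's best replies: N1→Firm; N2→Hard; N3→Firm; N4→Hard.
Management's best replies: Soft→N2; Firm→N1; Hard→N3.
Only (Firm, N1) has each player best-responding; Nash payoffs (10, 4).
Union earns 10 sequentially versus 10 at the Nash outcome: unchanged.

unchanged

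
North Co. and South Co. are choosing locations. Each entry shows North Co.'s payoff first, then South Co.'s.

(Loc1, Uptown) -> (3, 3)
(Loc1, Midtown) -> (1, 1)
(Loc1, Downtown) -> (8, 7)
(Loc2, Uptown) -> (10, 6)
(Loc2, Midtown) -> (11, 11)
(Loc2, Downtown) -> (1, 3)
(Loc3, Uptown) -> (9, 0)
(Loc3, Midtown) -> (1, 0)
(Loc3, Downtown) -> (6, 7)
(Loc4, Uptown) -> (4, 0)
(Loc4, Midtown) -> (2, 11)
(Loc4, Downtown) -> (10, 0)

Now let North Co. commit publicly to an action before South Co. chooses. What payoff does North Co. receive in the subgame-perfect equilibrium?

Work backward from South Co.'s decision.
- Loc1: BR = Downtown, leader payoff 8.
- Loc2: BR = Midtown, leader payoff 11.
- Loc3: BR = Downtown, leader payoff 6.
- Loc4: BR = Midtown, leader payoff 2.
Among 8, 11, 6, 2, the best is 11 at Loc2. Subgame-perfect outcome: (Loc2, Midtown) with payoffs (11, 11).

11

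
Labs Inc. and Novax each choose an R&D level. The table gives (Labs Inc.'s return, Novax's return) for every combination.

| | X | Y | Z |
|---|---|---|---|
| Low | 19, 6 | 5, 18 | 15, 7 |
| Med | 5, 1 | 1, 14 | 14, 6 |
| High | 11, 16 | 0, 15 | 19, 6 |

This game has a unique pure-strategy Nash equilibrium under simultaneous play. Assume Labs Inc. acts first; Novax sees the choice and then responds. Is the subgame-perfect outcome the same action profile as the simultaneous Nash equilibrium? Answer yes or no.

no

Novax best-responds to each possible Labs Inc. move:
- Low: Novax compares 6, 18, 7 and picks Y; Labs Inc. would get 5.
- Med: Novax compares 1, 14, 6 and picks Y; Labs Inc. would get 1.
- High: Novax compares 16, 15, 6 and picks X; Labs Inc. would get 11.
Labs Inc.'s induced payoffs are 5, 1, 11, so Labs Inc. commits to High. Subgame-perfect outcome: (High, X) with payoffs (11, 16).
For the simultaneous game, intersect best replies.
Labs Inc.'s best replies: X→Low; Y→Low; Z→High.
Novax's best replies: Low→Y; Med→Y; High→X.
The unique mutual best reply is (Low, Y), giving (5, 18).
Sequential outcome (High, X) differs from the Nash profile (Low, Y).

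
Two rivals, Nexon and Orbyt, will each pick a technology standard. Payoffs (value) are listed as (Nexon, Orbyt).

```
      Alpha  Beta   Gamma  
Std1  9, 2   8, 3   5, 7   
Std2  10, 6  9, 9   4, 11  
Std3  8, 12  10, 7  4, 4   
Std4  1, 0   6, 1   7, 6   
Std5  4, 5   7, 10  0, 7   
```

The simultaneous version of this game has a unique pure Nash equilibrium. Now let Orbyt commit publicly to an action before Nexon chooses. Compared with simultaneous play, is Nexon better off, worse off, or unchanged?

Nexon best-responds to each possible Orbyt move:
- Alpha: BR = Std2, leader payoff 6.
- Beta: BR = Std3, leader payoff 7.
- Gamma: BR = Std4, leader payoff 6.
Among 6, 7, 6, the best is 7 at Beta. Subgame-perfect outcome: (Std3, Beta) with payoffs (10, 7).
For the simultaneous game, intersect best replies.
Nexon's best replies: Alpha→Std2; Beta→Std3; Gamma→Std4.
Orbyt's best replies: Std1→Gamma; Std2→Gamma; Std3→Alpha; Std4→Gamma; Std5→Beta.
The unique mutual best reply is (Std4, Gamma), giving (7, 6).
Nexon earns 10 sequentially versus 7 at the Nash outcome: better off.

better off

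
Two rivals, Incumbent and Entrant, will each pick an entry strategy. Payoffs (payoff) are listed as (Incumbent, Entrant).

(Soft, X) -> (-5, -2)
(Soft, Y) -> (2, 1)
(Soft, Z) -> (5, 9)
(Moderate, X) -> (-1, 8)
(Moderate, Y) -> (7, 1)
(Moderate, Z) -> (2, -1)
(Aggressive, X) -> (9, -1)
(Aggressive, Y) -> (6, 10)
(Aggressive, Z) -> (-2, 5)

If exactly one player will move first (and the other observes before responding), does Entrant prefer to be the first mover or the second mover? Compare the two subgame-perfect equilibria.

If Incumbent leads: Entrant's best replies are Soft→Z, Moderate→X, Aggressive→Y; Incumbent's induced payoffs 5, -1, 6; outcome (Aggressive, Y), payoffs (6, 10).
If Entrant leads: Incumbent's best replies are X→Aggressive, Y→Moderate, Z→Soft; Entrant's induced payoffs -1, 1, 9; outcome (Soft, Z), payoffs (5, 9).
Entrant gets 9 moving first and 10 moving second, so Entrant prefers to move second.

second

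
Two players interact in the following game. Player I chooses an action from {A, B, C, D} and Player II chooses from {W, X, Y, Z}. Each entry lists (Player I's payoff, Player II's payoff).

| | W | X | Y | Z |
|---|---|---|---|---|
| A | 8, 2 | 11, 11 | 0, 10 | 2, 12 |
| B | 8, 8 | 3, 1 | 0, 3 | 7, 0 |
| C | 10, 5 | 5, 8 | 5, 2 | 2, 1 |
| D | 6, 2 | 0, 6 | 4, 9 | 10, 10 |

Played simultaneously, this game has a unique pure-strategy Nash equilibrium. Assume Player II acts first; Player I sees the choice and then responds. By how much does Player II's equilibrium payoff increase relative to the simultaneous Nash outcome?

Solve by backward induction (Player II leads).
- W: Player I compares 8, 8, 10, 6 and picks C; Player II would get 5.
- X: Player I compares 11, 3, 5, 0 and picks A; Player II would get 11.
- Y: Player I compares 0, 0, 5, 4 and picks C; Player II would get 2.
- Z: Player I compares 2, 7, 2, 10 and picks D; Player II would get 10.
Player II's induced payoffs are 5, 11, 2, 10, so Player II commits to X. Subgame-perfect outcome: (A, X) with payoffs (11, 11).
Under simultaneous play:
Player I's best replies: W→C; X→A; Y→C; Z→D.
Player II's best replies: A→Z; B→W; C→X; D→Z.
The unique mutual best reply is (D, Z), giving (10, 10).
Player II's commitment gain: 11 − 10 = 1.

1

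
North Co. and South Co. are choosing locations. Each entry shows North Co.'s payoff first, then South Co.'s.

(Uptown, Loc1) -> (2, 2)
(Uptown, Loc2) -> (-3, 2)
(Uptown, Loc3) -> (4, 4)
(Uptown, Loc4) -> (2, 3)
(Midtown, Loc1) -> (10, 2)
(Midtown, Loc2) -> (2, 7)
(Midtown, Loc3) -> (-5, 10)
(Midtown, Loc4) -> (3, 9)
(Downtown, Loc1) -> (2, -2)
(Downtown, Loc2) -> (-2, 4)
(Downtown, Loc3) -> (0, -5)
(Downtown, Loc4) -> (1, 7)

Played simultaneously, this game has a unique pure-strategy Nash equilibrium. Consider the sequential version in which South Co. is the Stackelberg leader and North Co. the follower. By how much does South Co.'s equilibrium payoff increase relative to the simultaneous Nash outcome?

5

Work backward from North Co.'s decision.
- Loc1 → North Co. plays Midtown (best of 2, 10, 2); South Co. gets 2.
- Loc2 → North Co. plays Midtown (best of -3, 2, -2); South Co. gets 7.
- Loc3 → North Co. plays Uptown (best of 4, -5, 0); South Co. gets 4.
- Loc4 → North Co. plays Midtown (best of 2, 3, 1); South Co. gets 9.
Among 2, 7, 4, 9, the best is 9 at Loc4. Subgame-perfect outcome: (Midtown, Loc4) with payoffs (3, 9).
Under simultaneous play:
North Co.'s best replies: Loc1→Midtown; Loc2→Midtown; Loc3→Uptown; Loc4→Midtown.
South Co.'s best replies: Uptown→Loc3; Midtown→Loc3; Downtown→Loc4.
The unique mutual best reply is (Uptown, Loc3), giving (4, 4).
South Co.'s commitment gain: 9 − 4 = 5.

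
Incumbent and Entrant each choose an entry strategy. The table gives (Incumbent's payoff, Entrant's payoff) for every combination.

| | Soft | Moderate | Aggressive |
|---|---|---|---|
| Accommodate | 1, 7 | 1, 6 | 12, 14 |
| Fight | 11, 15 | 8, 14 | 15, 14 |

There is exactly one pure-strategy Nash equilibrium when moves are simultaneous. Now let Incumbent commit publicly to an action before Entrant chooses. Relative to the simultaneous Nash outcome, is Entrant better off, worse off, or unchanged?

Entrant best-responds to each possible Incumbent move:
- Accommodate: Entrant compares 7, 6, 14 and picks Aggressive; Incumbent would get 12.
- Fight: Entrant compares 15, 14, 14 and picks Soft; Incumbent would get 11.
Maximizing over 12, 11, Incumbent chooses Accommodate. Subgame-perfect outcome: (Accommodate, Aggressive) with payoffs (12, 14).
For the simultaneous game, intersect best replies.
Incumbent's best replies: Soft→Fight; Moderate→Fight; Aggressive→Fight.
Entrant's best replies: Accommodate→Aggressive; Fight→Soft.
The unique mutual best reply is (Fight, Soft), giving (11, 15).
Entrant earns 14 sequentially versus 15 at the Nash outcome: worse off.

worse off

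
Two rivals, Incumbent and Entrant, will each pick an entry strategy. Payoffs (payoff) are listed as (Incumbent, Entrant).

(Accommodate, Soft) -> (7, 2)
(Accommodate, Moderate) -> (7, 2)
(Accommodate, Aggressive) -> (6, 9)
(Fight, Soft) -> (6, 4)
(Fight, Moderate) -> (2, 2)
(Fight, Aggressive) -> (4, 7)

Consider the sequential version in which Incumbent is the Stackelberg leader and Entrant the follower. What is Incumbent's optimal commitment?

Accommodate

Backward induction with Incumbent moving first.
- Accommodate: Entrant compares 2, 2, 9 and picks Aggressive; Incumbent would get 6.
- Fight: Entrant compares 4, 2, 7 and picks Aggressive; Incumbent would get 4.
Maximizing over 6, 4, Incumbent chooses Accommodate. Subgame-perfect outcome: (Accommodate, Aggressive) with payoffs (6, 9).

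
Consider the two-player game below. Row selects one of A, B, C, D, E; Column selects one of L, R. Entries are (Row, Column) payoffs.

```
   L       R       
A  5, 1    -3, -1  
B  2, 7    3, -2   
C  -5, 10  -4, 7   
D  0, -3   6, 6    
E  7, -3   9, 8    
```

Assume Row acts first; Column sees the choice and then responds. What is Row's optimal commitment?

E

Solve by backward induction (Row leads).
- A: Column compares 1, -1 and picks L; Row would get 5.
- B: Column compares 7, -2 and picks L; Row would get 2.
- C: Column compares 10, 7 and picks L; Row would get -5.
- D: Column compares -3, 6 and picks R; Row would get 6.
- E: Column compares -3, 8 and picks R; Row would get 9.
Row's induced payoffs are 5, 2, -5, 6, 9, so Row commits to E. Subgame-perfect outcome: (E, R) with payoffs (9, 8).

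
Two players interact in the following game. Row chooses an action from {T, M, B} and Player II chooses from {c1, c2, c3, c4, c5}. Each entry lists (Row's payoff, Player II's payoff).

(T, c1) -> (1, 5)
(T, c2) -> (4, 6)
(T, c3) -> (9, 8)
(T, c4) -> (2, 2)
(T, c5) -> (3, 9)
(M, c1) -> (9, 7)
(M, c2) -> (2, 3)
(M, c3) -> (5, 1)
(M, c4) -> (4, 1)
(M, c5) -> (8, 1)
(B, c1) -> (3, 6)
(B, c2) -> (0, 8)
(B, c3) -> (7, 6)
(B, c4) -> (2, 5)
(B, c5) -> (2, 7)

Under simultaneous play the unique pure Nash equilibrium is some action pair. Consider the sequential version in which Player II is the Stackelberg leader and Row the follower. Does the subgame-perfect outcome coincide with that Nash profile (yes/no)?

Backward induction with Player II moving first.
- c1: BR = M, leader payoff 7.
- c2: BR = T, leader payoff 6.
- c3: BR = T, leader payoff 8.
- c4: BR = M, leader payoff 1.
- c5: BR = M, leader payoff 1.
Maximizing over 7, 6, 8, 1, 1, Player II chooses c3. Subgame-perfect outcome: (T, c3) with payoffs (9, 8).
Under simultaneous play:
Row's best replies: c1→M; c2→T; c3→T; c4→M; c5→M.
Player II's best replies: T→c5; M→c1; B→c2.
Only (M, c1) has each player best-responding; Nash payoffs (9, 7).
Sequential outcome (T, c3) differs from the Nash profile (M, c1).

no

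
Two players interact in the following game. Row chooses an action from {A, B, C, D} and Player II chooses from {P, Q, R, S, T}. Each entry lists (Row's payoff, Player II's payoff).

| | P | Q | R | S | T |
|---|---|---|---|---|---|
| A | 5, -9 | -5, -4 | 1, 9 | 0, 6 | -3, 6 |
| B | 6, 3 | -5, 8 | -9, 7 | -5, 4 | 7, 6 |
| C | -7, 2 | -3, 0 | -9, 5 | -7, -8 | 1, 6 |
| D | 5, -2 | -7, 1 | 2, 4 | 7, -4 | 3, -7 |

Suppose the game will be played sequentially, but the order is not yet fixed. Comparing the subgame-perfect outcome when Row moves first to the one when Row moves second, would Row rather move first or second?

second

If Row leads: Player II's best replies are A→R, B→Q, C→T, D→R; Row's induced payoffs 1, -5, 1, 2; outcome (D, R), payoffs (2, 4).
If Player II leads: Row's best replies are P→B, Q→C, R→D, S→D, T→B; Player II's induced payoffs 3, 0, 4, -4, 6; outcome (B, T), payoffs (7, 6).
Row gets 2 moving first and 7 moving second, so Row prefers to move second.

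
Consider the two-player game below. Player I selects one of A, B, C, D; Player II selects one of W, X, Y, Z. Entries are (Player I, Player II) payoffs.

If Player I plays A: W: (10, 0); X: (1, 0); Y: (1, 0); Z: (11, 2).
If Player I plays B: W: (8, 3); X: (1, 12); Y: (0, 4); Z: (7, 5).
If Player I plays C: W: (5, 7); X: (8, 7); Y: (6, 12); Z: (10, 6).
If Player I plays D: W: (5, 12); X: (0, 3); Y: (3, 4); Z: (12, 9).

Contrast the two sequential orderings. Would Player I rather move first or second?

first

If Player I leads: Player II's best replies are A→Z, B→X, C→Y, D→W; Player I's induced payoffs 11, 1, 6, 5; outcome (A, Z), payoffs (11, 2).
If Player II leads: Player I's best replies are W→A, X→C, Y→C, Z→D; Player II's induced payoffs 0, 7, 12, 9; outcome (C, Y), payoffs (6, 12).
Player I gets 11 moving first and 6 moving second, so Player I prefers to move first.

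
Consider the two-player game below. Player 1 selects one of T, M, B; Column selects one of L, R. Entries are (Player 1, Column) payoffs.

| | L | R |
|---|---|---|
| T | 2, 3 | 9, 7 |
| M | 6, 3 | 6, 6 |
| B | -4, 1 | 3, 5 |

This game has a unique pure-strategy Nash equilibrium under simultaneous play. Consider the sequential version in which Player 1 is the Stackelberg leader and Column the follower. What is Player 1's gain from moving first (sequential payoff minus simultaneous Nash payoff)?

0

Solve by backward induction (Player 1 leads).
- T: Column compares 3, 7 and picks R; Player 1 would get 9.
- M: Column compares 3, 6 and picks R; Player 1 would get 6.
- B: Column compares 1, 5 and picks R; Player 1 would get 3.
Among 9, 6, 3, the best is 9 at T. Subgame-perfect outcome: (T, R) with payoffs (9, 7).
Under simultaneous play:
Player 1's best replies: L→M; R→T.
Column's best replies: T→R; M→R; B→R.
Only (T, R) has each player best-responding; Nash payoffs (9, 7).
Player 1's commitment gain: 9 − 9 = 0.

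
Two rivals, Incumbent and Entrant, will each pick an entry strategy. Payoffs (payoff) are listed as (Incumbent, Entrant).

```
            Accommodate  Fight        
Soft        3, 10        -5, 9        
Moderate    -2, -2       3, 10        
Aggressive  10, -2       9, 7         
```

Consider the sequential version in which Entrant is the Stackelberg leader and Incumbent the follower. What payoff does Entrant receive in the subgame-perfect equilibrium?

7

Work backward from Incumbent's decision.
- Accommodate: BR = Aggressive, leader payoff -2.
- Fight: BR = Aggressive, leader payoff 7.
Maximizing over -2, 7, Entrant chooses Fight. Subgame-perfect outcome: (Aggressive, Fight) with payoffs (9, 7).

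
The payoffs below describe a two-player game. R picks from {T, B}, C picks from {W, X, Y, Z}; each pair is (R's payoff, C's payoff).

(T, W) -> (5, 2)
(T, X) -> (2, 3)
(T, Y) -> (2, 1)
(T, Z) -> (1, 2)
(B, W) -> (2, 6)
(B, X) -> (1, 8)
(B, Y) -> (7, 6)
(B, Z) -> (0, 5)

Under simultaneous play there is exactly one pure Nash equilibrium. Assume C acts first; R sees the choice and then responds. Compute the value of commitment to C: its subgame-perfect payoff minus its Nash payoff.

R best-responds to each possible C move:
- W → R plays T (best of 5, 2); C gets 2.
- X → R plays T (best of 2, 1); C gets 3.
- Y → R plays B (best of 2, 7); C gets 6.
- Z → R plays T (best of 1, 0); C gets 2.
Among 2, 3, 6, 2, the best is 6 at Y. Subgame-perfect outcome: (B, Y) with payoffs (7, 6).
Under simultaneous play:
R's best replies: W→T; X→T; Y→B; Z→T.
C's best replies: T→X; B→X.
Only (T, X) has each player best-responding; Nash payoffs (2, 3).
C's commitment gain: 6 − 3 = 3.

3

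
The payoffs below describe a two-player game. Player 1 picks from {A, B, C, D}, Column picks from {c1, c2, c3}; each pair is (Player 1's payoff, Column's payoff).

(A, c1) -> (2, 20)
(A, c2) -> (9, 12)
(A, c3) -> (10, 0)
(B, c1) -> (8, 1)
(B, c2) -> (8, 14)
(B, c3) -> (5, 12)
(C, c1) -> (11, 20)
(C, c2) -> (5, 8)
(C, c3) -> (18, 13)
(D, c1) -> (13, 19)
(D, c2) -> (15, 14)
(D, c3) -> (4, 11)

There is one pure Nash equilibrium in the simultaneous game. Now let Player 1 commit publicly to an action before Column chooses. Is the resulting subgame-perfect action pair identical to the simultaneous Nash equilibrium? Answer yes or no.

yes

Work backward from Column's decision.
- A → Column plays c1 (best of 20, 12, 0); Player 1 gets 2.
- B → Column plays c2 (best of 1, 14, 12); Player 1 gets 8.
- C → Column plays c1 (best of 20, 8, 13); Player 1 gets 11.
- D → Column plays c1 (best of 19, 14, 11); Player 1 gets 13.
Maximizing over 2, 8, 11, 13, Player 1 chooses D. Subgame-perfect outcome: (D, c1) with payoffs (13, 19).
For the simultaneous game, intersect best replies.
Player 1's best replies: c1→D; c2→D; c3→C.
Column's best replies: A→c1; B→c2; C→c1; D→c1.
Only (D, c1) has each player best-responding; Nash payoffs (13, 19).
Sequential outcome (D, c1) coincides with the Nash profile (D, c1).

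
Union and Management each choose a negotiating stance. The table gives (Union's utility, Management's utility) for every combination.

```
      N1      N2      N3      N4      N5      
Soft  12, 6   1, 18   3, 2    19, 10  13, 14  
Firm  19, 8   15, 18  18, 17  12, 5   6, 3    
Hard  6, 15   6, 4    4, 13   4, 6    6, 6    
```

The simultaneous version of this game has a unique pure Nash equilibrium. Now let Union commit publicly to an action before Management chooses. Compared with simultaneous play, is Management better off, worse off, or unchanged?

Work backward from Management's decision.
- Soft → Management plays N2 (best of 6, 18, 2, 10, 14); Union gets 1.
- Firm → Management plays N2 (best of 8, 18, 17, 5, 3); Union gets 15.
- Hard → Management plays N1 (best of 15, 4, 13, 6, 6); Union gets 6.
Maximizing over 1, 15, 6, Union chooses Firm. Subgame-perfect outcome: (Firm, N2) with payoffs (15, 18).
Now find the simultaneous Nash equilibrium.
Union's best replies: N1→Firm; N2→Firm; N3→Firm; N4→Soft; N5→Soft.
Management's best replies: Soft→N2; Firm→N2; Hard→N1.
Only (Firm, N2) has each player best-responding; Nash payoffs (15, 18).
Management earns 18 sequentially versus 18 at the Nash outcome: unchanged.

unchanged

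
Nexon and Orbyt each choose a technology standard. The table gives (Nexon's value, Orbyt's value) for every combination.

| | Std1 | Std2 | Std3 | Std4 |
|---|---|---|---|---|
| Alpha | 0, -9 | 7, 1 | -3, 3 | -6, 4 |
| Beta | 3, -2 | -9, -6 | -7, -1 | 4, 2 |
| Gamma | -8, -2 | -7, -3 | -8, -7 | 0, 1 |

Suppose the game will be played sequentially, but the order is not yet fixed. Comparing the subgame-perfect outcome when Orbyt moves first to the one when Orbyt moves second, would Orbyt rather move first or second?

first

If Nexon leads: Orbyt's best replies are Alpha→Std4, Beta→Std4, Gamma→Std4; Nexon's induced payoffs -6, 4, 0; outcome (Beta, Std4), payoffs (4, 2).
If Orbyt leads: Nexon's best replies are Std1→Beta, Std2→Alpha, Std3→Alpha, Std4→Beta; Orbyt's induced payoffs -2, 1, 3, 2; outcome (Alpha, Std3), payoffs (-3, 3).
Orbyt gets 3 moving first and 2 moving second, so Orbyt prefers to move first.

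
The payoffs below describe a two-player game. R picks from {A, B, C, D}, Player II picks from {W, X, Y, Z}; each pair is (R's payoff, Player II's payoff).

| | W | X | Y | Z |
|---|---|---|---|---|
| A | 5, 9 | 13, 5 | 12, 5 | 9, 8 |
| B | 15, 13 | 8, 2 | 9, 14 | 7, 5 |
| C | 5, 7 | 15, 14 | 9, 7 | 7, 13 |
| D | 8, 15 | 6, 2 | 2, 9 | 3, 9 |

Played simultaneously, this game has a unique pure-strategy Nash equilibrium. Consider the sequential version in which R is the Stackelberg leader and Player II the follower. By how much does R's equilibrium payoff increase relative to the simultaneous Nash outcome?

Solve by backward induction (R leads).
- A: BR = W, leader payoff 5.
- B: BR = Y, leader payoff 9.
- C: BR = X, leader payoff 15.
- D: BR = W, leader payoff 8.
Maximizing over 5, 9, 15, 8, R chooses C. Subgame-perfect outcome: (C, X) with payoffs (15, 14).
Under simultaneous play:
R's best replies: W→B; X→C; Y→A; Z→A.
Player II's best replies: A→W; B→Y; C→X; D→W.
Only (C, X) has each player best-responding; Nash payoffs (15, 14).
R's commitment gain: 15 − 15 = 0.

0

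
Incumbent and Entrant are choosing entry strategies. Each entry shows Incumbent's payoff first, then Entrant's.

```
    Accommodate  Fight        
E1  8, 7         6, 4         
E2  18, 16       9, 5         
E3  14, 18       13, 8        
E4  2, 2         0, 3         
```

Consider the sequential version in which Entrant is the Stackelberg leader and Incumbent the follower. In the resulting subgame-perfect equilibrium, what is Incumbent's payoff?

Backward induction with Entrant moving first.
- Accommodate: Incumbent compares 8, 18, 14, 2 and picks E2; Entrant would get 16.
- Fight: Incumbent compares 6, 9, 13, 0 and picks E3; Entrant would get 8.
Maximizing over 16, 8, Entrant chooses Accommodate. Subgame-perfect outcome: (E2, Accommodate) with payoffs (18, 16).

18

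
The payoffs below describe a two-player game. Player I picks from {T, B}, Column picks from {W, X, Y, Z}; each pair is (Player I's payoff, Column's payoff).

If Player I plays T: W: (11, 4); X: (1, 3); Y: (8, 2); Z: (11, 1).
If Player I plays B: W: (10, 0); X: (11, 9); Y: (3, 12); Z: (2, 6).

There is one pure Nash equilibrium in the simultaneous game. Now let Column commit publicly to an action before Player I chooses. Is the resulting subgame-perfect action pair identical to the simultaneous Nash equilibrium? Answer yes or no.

Solve by backward induction (Column leads).
- W → Player I plays T (best of 11, 10); Column gets 4.
- X → Player I plays B (best of 1, 11); Column gets 9.
- Y → Player I plays T (best of 8, 3); Column gets 2.
- Z → Player I plays T (best of 11, 2); Column gets 1.
Among 4, 9, 2, 1, the best is 9 at X. Subgame-perfect outcome: (B, X) with payoffs (11, 9).
For the simultaneous game, intersect best replies.
Player I's best replies: W→T; X→B; Y→T; Z→T.
Column's best replies: T→W; B→Y.
The unique mutual best reply is (T, W), giving (11, 4).
Sequential outcome (B, X) differs from the Nash profile (T, W).

no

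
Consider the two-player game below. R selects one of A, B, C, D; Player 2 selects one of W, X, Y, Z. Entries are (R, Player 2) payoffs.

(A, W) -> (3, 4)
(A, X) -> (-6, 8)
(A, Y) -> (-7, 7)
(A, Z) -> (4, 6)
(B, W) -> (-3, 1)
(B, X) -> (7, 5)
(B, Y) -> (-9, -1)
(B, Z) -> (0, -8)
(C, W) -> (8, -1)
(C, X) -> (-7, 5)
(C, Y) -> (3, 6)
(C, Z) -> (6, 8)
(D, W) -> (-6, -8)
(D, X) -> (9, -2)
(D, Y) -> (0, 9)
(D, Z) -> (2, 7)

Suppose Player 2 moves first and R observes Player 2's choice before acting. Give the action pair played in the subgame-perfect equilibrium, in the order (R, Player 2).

(C, Z)

Work backward from R's decision.
- W → R plays C (best of 3, -3, 8, -6); Player 2 gets -1.
- X → R plays D (best of -6, 7, -7, 9); Player 2 gets -2.
- Y → R plays C (best of -7, -9, 3, 0); Player 2 gets 6.
- Z → R plays C (best of 4, 0, 6, 2); Player 2 gets 8.
Player 2's induced payoffs are -1, -2, 6, 8, so Player 2 commits to Z. Subgame-perfect outcome: (C, Z) with payoffs (6, 8).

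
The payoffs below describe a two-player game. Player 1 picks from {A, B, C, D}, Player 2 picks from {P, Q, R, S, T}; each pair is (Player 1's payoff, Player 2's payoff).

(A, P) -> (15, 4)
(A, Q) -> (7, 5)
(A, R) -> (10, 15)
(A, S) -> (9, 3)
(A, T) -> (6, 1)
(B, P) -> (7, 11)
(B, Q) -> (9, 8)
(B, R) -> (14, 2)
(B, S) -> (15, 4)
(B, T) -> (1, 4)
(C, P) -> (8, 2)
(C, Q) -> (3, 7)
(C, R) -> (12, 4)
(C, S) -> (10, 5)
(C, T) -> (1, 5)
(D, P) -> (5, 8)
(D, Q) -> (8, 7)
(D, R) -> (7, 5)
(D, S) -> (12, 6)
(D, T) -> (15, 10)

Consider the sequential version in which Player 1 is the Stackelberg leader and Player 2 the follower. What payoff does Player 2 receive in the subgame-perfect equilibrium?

Work backward from Player 2's decision.
- A: BR = R, leader payoff 10.
- B: BR = P, leader payoff 7.
- C: BR = Q, leader payoff 3.
- D: BR = T, leader payoff 15.
Player 1's induced payoffs are 10, 7, 3, 15, so Player 1 commits to D. Subgame-perfect outcome: (D, T) with payoffs (15, 10).

10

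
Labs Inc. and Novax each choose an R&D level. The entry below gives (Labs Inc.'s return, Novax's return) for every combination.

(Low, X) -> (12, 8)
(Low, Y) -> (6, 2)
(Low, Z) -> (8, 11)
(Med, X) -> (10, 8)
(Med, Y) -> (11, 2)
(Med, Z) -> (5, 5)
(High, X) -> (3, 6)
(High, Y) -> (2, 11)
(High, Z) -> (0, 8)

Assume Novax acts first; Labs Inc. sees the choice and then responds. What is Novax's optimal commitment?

Z

Solve by backward induction (Novax leads).
- X → Labs Inc. plays Low (best of 12, 10, 3); Novax gets 8.
- Y → Labs Inc. plays Med (best of 6, 11, 2); Novax gets 2.
- Z → Labs Inc. plays Low (best of 8, 5, 0); Novax gets 11.
Maximizing over 8, 2, 11, Novax chooses Z. Subgame-perfect outcome: (Low, Z) with payoffs (8, 11).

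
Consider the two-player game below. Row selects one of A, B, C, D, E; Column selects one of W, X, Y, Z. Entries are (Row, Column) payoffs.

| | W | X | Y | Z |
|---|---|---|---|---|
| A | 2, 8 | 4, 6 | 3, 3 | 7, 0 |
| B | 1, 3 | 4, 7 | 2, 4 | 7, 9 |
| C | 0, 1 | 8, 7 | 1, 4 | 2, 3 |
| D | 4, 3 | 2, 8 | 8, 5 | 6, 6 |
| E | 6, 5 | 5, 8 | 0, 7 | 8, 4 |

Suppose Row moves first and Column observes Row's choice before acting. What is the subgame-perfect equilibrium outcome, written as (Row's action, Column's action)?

(C, X)

Column best-responds to each possible Row move:
- A: Column compares 8, 6, 3, 0 and picks W; Row would get 2.
- B: Column compares 3, 7, 4, 9 and picks Z; Row would get 7.
- C: Column compares 1, 7, 4, 3 and picks X; Row would get 8.
- D: Column compares 3, 8, 5, 6 and picks X; Row would get 2.
- E: Column compares 5, 8, 7, 4 and picks X; Row would get 5.
Maximizing over 2, 7, 8, 2, 5, Row chooses C. Subgame-perfect outcome: (C, X) with payoffs (8, 7).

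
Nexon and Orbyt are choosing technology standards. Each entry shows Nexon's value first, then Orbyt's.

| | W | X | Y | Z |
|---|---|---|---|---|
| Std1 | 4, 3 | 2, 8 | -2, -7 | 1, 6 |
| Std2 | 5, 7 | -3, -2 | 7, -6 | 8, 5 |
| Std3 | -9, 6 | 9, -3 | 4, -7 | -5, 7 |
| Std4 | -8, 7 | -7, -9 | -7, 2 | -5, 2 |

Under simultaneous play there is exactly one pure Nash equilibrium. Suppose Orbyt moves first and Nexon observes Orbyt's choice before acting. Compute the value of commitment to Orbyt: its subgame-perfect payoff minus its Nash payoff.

Backward induction with Orbyt moving first.
- W: BR = Std2, leader payoff 7.
- X: BR = Std3, leader payoff -3.
- Y: BR = Std2, leader payoff -6.
- Z: BR = Std2, leader payoff 5.
Orbyt's induced payoffs are 7, -3, -6, 5, so Orbyt commits to W. Subgame-perfect outcome: (Std2, W) with payoffs (5, 7).
Under simultaneous play:
Nexon's best replies: W→Std2; X→Std3; Y→Std2; Z→Std2.
Orbyt's best replies: Std1→X; Std2→W; Std3→Z; Std4→W.
Only (Std2, W) has each player best-responding; Nash payoffs (5, 7).
Orbyt's commitment gain: 7 − 7 = 0.

0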